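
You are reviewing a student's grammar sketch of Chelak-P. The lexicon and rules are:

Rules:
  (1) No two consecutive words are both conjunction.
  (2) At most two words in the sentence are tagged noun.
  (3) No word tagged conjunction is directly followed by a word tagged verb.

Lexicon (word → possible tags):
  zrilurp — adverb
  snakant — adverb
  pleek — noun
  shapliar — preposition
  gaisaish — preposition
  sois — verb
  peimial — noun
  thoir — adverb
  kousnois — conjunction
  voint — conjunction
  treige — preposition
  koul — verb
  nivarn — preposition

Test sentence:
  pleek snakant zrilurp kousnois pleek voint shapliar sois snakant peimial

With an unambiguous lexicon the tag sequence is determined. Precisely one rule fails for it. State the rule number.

Fixed tagging: noun adverb adverb conjunction noun conjunction preposition verb adverb noun.
Applying the rules: R1 holds, R2 violated, R3 holds.
Only rule 2 fails.

2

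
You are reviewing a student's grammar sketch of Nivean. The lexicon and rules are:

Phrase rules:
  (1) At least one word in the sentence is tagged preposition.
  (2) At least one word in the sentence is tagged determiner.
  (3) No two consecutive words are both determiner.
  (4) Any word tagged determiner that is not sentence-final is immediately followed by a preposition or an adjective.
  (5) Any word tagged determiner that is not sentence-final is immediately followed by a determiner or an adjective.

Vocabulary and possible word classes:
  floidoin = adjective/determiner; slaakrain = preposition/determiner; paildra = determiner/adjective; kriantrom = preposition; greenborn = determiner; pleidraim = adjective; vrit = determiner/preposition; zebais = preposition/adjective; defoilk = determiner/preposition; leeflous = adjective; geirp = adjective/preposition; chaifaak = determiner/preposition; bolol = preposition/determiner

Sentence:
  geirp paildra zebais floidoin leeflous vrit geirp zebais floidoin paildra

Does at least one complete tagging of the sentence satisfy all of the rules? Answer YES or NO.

YES

Candidates per position — 1:geirp {adjective,preposition}; 2:paildra {determiner,adjective}; 3:zebais {preposition,adjective}; 4:floidoin {adjective,determiner}; 5:leeflous {adjective}; 6:vrit {determiner,preposition}; 7:geirp {adjective,preposition}; 8:zebais {preposition,adjective}; 9:floidoin {adjective,determiner}; 10:paildra {determiner,adjective}.
One satisfying assignment: preposition adjective preposition adjective adjective preposition adjective preposition adjective determiner.
Verifying each rule — rule 1 ✓; rule 2 ✓; rule 3 ✓; rule 4 ✓; rule 5 ✓.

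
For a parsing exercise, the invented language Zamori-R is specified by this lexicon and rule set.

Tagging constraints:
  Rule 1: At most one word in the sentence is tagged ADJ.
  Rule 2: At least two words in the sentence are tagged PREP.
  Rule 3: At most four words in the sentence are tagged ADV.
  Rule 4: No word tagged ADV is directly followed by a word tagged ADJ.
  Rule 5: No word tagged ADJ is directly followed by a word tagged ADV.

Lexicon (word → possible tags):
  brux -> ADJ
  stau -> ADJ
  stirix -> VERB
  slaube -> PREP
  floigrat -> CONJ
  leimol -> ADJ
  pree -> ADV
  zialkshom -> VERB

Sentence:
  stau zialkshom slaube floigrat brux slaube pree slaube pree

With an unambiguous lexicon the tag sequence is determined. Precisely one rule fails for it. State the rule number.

Fixed tagging: ADJ VERB PREP CONJ ADJ PREP ADV PREP ADV.
Checking each rule: R1 ✗, R2 ✓, R3 ✓, R4 ✓, R5 ✓.
Only rule 1 fails.

1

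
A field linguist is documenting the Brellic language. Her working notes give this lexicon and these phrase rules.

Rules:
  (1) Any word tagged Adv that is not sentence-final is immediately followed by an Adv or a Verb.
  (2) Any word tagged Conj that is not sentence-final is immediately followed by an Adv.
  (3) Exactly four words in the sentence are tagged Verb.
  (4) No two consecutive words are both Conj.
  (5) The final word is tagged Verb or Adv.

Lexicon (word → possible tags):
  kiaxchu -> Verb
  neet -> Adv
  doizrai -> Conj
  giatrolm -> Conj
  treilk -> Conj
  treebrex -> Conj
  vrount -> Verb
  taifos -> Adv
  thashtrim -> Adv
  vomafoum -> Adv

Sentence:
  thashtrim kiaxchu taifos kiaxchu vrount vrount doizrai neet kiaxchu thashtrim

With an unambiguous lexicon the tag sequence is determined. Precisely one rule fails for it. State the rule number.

3

Fixed tagging: Adv Verb Adv Verb Verb Verb Conj Adv Verb Adv.
Applying the rules: R1 holds, R2 holds, R3 violated, R4 holds, R5 holds.
Only rule 3 fails.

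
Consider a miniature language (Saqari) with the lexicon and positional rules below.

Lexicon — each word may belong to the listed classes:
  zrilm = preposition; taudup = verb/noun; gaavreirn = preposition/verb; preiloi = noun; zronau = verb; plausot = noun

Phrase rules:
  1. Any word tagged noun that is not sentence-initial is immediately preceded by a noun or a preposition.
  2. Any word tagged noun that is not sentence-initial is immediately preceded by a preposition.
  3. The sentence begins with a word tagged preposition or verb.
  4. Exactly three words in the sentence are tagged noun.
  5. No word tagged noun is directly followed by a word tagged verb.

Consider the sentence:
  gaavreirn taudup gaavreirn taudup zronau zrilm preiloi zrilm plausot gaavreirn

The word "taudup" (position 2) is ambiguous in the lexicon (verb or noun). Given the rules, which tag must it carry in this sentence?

Candidates per position — 1:gaavreirn {preposition,verb}; 2:taudup {verb,noun}; 3:gaavreirn {preposition,verb}; 4:taudup {verb,noun}; 5:zronau {verb}; 6:zrilm {preposition}; 7:preiloi {noun}; 8:zrilm {preposition}; 9:plausot {noun}; 10:gaavreirn {preposition,verb}.
At position 4, choosing noun makes rule 5 impossible to satisfy; hence verb.
At position 10, choosing verb makes rule 5 impossible to satisfy; hence preposition.
At position 2, choosing verb makes rule 4 impossible to satisfy; hence noun.
At position 3, choosing verb makes rule 5 impossible to satisfy; hence preposition.
At position 1, choosing verb makes rule 1 impossible to satisfy; hence preposition.
The only consistent sequence is: preposition noun preposition verb verb preposition noun preposition noun preposition.
Verifying each rule — rule 1 ✓; rule 2 ✓; rule 3 ✓; rule 4 ✓; rule 5 ✓.

noun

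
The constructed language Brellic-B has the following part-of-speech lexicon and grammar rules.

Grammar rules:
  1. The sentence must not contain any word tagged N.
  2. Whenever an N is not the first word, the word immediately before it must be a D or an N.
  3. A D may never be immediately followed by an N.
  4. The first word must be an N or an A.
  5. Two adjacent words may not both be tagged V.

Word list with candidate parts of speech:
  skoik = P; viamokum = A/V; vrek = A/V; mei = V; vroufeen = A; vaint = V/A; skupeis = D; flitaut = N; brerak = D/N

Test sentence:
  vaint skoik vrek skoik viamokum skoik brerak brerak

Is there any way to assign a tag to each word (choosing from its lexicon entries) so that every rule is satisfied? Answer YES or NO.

YES

Candidates per position — 1:vaint {V,A}; 2:skoik {P}; 3:vrek {A,V}; 4:skoik {P}; 5:viamokum {A,V}; 6:skoik {P}; 7:brerak {D,N}; 8:brerak {D,N}.
One satisfying assignment: A P A P V P D D.
Rule-by-rule: rule 1 satisfied; rule 2 satisfied; rule 3 satisfied; rule 4 satisfied; rule 5 satisfied.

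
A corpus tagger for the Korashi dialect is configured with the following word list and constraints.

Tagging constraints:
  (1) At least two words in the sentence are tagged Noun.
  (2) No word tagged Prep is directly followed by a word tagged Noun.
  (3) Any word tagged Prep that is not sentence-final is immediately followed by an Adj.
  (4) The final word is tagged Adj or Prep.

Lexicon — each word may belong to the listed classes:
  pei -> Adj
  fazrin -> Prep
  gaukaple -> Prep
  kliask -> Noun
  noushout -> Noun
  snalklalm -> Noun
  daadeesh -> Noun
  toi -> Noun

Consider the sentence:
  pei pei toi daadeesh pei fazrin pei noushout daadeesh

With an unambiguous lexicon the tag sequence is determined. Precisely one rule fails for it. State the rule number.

4

Fixed tagging: Adj Adj Noun Noun Adj Prep Adj Noun Noun.
Rule check: R1 holds, R2 holds, R3 holds, R4 violated.
Only rule 4 fails.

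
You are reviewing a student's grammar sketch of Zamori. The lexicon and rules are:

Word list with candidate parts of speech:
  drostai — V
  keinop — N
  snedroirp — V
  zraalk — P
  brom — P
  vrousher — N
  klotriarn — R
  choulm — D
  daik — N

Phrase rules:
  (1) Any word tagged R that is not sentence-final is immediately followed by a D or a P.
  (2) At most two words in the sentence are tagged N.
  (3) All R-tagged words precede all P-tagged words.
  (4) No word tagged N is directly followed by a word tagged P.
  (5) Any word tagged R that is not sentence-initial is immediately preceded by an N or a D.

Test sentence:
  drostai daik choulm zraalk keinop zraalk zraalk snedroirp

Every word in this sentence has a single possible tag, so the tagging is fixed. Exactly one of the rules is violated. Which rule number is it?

Fixed tagging: V N D P N P P V.
Rule check: R1 pass, R2 pass, R3 pass, R4 fail, R5 pass.
Only rule 4 fails.

4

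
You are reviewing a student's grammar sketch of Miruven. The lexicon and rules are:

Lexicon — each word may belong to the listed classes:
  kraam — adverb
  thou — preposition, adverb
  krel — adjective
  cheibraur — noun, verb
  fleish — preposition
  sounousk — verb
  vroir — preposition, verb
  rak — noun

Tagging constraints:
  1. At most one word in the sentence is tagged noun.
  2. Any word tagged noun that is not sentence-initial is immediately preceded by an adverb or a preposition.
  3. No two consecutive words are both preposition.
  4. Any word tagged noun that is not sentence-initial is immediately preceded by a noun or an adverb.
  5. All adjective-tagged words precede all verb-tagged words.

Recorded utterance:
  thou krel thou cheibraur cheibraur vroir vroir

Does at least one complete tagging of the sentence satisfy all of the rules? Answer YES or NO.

YES

Candidates per position — 1:thou {preposition,adverb}; 2:krel {adjective}; 3:thou {preposition,adverb}; 4:cheibraur {noun,verb}; 5:cheibraur {noun,verb}; 6:vroir {preposition,verb}; 7:vroir {preposition,verb}.
One satisfying assignment: preposition adjective adverb verb verb verb preposition.
Rule-by-rule: rule 1 ok; rule 2 ok; rule 3 ok; rule 4 ok; rule 5 ok.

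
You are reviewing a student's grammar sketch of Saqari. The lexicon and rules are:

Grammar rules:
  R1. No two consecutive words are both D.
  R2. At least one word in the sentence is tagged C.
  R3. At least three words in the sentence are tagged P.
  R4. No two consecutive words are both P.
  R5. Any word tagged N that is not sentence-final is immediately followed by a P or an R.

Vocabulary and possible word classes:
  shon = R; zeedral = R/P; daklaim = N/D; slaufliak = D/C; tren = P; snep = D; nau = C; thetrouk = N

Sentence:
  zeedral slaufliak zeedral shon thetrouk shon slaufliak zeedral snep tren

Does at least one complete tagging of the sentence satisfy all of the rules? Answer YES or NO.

Candidates per position — 1:zeedral {R,P}; 2:slaufliak {D,C}; 3:zeedral {R,P}; 4:shon {R}; 5:thetrouk {N}; 6:shon {R}; 7:slaufliak {D,C}; 8:zeedral {R,P}; 9:snep {D}; 10:tren {P}.
One satisfying assignment: P C R R N R D P D P.
Check: rule 1 ✓; rule 2 ✓; rule 3 ✓; rule 4 ✓; rule 5 ✓.

YES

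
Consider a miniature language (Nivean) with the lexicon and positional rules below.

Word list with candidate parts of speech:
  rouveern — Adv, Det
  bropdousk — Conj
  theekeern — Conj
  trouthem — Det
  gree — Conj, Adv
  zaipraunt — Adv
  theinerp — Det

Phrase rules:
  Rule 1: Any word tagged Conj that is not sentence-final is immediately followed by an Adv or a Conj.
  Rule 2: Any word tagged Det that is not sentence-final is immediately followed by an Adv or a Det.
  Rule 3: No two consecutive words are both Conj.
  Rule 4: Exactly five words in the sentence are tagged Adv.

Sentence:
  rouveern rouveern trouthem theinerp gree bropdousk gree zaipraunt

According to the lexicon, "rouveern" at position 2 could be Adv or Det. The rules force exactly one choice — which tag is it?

Adv

Candidates per position — 1:rouveern {Adv,Det}; 2:rouveern {Adv,Det}; 3:trouthem {Det}; 4:theinerp {Det}; 5:gree {Conj,Adv}; 6:bropdousk {Conj}; 7:gree {Conj,Adv}; 8:zaipraunt {Adv}.
If word 1 were Det, no tagging could satisfy rule 4; so word 1 is Adv.
If word 2 were Det, no tagging could satisfy rule 4; so word 2 is Adv.
If word 5 were Conj, no tagging could satisfy rule 2; so word 5 is Adv.
If word 7 were Conj, no tagging could satisfy rule 3; so word 7 is Adv.
So the tagging must be: Adv Adv Det Det Adv Conj Adv Adv.
Checking: rule 1 holds; rule 2 holds; rule 3 holds; rule 4 holds.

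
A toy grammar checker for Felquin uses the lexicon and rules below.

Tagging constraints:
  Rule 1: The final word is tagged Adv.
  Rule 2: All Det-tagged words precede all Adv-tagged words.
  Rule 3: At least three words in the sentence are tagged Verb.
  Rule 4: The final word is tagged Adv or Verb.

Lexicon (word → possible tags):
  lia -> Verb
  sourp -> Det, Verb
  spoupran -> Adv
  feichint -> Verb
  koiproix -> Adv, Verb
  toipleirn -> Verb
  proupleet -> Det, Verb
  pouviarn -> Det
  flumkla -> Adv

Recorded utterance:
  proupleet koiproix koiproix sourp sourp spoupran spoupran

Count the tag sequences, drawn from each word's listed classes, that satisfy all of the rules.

12

Candidates per position — 1:proupleet {Det,Verb}; 2:koiproix {Adv,Verb}; 3:koiproix {Adv,Verb}; 4:sourp {Det,Verb}; 5:sourp {Det,Verb}; 6:spoupran {Adv}; 7:spoupran {Adv}.
There are 32 candidate sequences in total.
Checking each against the rules leaves 12 sequences.
Count = 12.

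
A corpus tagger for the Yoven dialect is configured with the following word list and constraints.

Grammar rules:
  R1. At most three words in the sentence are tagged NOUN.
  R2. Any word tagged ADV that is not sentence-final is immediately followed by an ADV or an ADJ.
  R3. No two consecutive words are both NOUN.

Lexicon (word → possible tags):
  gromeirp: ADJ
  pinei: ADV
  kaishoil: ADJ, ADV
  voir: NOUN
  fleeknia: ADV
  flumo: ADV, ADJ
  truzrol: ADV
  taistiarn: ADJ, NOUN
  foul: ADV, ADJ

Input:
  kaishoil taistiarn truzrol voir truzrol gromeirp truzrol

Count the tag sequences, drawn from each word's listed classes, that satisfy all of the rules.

Candidates per position — 1:kaishoil {ADJ,ADV}; 2:taistiarn {ADJ,NOUN}; 3:truzrol {ADV}; 4:voir {NOUN}; 5:truzrol {ADV}; 6:gromeirp {ADJ}; 7:truzrol {ADV}.
There are 4 candidate sequences in total.
Rule 2 cannot be satisfied by any choice of tags from the lexicon.
So there is no consistent tagging.
Count = 0.

0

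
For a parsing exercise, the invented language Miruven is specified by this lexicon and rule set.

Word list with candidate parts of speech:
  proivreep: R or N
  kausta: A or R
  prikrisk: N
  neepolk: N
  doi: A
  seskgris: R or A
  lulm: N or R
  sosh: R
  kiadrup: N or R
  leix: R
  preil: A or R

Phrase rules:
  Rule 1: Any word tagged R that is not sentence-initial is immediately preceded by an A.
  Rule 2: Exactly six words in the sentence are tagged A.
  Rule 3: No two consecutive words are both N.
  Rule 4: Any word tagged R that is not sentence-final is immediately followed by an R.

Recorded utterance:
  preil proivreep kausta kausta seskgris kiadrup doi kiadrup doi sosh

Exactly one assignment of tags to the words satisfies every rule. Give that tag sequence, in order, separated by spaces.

A N A A A N A N A R

Candidates per position — 1:preil {A,R}; 2:proivreep {R,N}; 3:kausta {A,R}; 4:kausta {A,R}; 5:seskgris {R,A}; 6:kiadrup {N,R}; 7:doi {A}; 8:kiadrup {N,R}; 9:doi {A}; 10:sosh {R}.
Position 1: R is ruled out by rule 2; that leaves A.
Position 2: R is ruled out by rule 4; that leaves N.
Position 3: R is ruled out by rule 1; that leaves A.
Position 4: R is ruled out by rule 2; that leaves A.
Position 5: R is ruled out by rule 2; that leaves A.
Position 6: R is ruled out by rule 4; that leaves N.
Position 8: R is ruled out by rule 4; that leaves N.
The only consistent sequence is: A N A A A N A N A R.
Check: rule 1 holds; rule 2 holds; rule 3 holds; rule 4 holds.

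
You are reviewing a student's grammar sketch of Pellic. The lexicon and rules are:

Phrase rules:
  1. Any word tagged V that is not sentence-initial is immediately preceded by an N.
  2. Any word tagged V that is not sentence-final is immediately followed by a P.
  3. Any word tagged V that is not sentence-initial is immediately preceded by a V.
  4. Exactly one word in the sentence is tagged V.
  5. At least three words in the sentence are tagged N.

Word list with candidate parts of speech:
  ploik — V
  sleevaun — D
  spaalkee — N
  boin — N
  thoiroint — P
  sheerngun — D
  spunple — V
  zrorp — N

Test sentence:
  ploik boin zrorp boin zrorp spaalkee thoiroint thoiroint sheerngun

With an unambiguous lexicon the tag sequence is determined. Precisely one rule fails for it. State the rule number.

Fixed tagging: V N N N N N P P D.
Applying the rules: R1 ok, R2 fails, R3 ok, R4 ok, R5 ok.
Only rule 2 fails.

2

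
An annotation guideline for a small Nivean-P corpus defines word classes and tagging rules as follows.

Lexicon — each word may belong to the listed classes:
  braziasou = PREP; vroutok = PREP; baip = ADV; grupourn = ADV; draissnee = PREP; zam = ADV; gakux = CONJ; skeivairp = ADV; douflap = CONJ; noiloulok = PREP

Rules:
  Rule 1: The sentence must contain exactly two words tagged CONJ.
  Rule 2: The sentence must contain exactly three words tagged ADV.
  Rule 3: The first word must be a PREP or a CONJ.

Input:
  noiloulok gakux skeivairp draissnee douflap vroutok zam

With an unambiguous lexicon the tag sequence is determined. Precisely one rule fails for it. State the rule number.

Fixed tagging: PREP CONJ ADV PREP CONJ PREP ADV.
Checking each rule: R1 ok, R2 fails, R3 ok.
Only rule 2 fails.

2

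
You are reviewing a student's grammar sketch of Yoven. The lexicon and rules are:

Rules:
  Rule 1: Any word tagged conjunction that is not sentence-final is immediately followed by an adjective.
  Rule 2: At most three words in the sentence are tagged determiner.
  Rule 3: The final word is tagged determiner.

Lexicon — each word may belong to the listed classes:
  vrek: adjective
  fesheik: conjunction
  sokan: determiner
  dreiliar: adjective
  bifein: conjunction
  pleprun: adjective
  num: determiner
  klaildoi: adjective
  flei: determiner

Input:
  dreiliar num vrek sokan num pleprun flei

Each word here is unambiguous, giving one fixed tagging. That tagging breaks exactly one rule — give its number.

Fixed tagging: adjective determiner adjective determiner determiner adjective determiner.
Applying the rules: R1 ok, R2 fails, R3 ok.
Only rule 2 fails.

2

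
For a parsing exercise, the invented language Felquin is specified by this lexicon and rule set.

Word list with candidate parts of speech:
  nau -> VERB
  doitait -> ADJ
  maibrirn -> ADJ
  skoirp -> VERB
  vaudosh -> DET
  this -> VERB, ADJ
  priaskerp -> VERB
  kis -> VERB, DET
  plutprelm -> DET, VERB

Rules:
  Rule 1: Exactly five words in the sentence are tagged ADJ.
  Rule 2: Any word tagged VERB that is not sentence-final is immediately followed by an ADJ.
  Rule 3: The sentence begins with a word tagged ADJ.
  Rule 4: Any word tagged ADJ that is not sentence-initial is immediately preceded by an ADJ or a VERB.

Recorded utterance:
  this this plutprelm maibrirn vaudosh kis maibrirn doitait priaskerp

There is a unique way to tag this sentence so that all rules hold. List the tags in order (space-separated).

Candidates per position — 1:this {VERB,ADJ}; 2:this {VERB,ADJ}; 3:plutprelm {DET,VERB}; 4:maibrirn {ADJ}; 5:vaudosh {DET}; 6:kis {VERB,DET}; 7:maibrirn {ADJ}; 8:doitait {ADJ}; 9:priaskerp {VERB}.
If word 1 were VERB, no tagging could satisfy rule 1; so word 1 is ADJ.
If word 2 were VERB, no tagging could satisfy rule 1; so word 2 is ADJ.
If word 3 were DET, no tagging could satisfy rule 4; so word 3 is VERB.
If word 6 were DET, no tagging could satisfy rule 4; so word 6 is VERB.
That leaves exactly one tagging: ADJ ADJ VERB ADJ DET VERB ADJ ADJ VERB.
Verifying each rule — rule 1 holds; rule 2 holds; rule 3 holds; rule 4 holds.

ADJ ADJ VERB ADJ DET VERB ADJ ADJ VERB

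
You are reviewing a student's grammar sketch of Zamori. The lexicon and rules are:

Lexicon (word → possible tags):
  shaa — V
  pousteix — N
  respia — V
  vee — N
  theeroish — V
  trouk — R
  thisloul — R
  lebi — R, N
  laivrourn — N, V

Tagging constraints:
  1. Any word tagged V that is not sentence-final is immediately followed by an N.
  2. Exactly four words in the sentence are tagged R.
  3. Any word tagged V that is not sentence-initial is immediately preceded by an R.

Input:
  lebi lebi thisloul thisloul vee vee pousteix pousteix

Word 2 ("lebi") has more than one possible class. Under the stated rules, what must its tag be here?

R

Candidates per position — 1:lebi {R,N}; 2:lebi {R,N}; 3:thisloul {R}; 4:thisloul {R}; 5:vee {N}; 6:vee {N}; 7:pousteix {N}; 8:pousteix {N}.
Word 1 cannot be N — rule 2 would then fail for every completion. It is R.
Word 2 cannot be N — rule 2 would then fail for every completion. It is R.
The only consistent sequence is: R R R R N N N N.
Check: rule 1 ✓; rule 2 ✓; rule 3 ✓.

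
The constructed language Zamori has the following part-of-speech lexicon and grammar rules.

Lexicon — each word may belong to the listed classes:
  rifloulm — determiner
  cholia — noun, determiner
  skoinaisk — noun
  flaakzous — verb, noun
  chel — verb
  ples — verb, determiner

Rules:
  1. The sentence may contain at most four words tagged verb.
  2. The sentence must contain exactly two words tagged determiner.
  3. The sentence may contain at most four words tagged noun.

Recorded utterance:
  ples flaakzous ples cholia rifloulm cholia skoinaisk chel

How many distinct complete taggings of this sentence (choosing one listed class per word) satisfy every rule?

8

Candidates per position — 1:ples {verb,determiner}; 2:flaakzous {verb,noun}; 3:ples {verb,determiner}; 4:cholia {noun,determiner}; 5:rifloulm {determiner}; 6:cholia {noun,determiner}; 7:skoinaisk {noun}; 8:chel {verb}.
There are 32 candidate sequences in total.
Checking each against the rules leaves 8 sequences.
Count = 8.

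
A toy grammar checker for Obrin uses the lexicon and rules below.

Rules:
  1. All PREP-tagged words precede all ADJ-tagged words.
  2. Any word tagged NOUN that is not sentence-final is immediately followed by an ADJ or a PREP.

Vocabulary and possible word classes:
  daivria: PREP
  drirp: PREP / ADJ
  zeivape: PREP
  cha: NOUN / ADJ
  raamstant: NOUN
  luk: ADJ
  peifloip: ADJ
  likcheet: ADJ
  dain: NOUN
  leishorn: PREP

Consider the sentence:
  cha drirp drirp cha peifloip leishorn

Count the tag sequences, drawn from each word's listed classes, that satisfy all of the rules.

Candidates per position — 1:cha {NOUN,ADJ}; 2:drirp {PREP,ADJ}; 3:drirp {PREP,ADJ}; 4:cha {NOUN,ADJ}; 5:peifloip {ADJ}; 6:leishorn {PREP}.
There are 16 candidate sequences in total.
Rule 1 cannot be satisfied by any choice of tags from the lexicon.
So there is no consistent tagging.
Count = 0.

0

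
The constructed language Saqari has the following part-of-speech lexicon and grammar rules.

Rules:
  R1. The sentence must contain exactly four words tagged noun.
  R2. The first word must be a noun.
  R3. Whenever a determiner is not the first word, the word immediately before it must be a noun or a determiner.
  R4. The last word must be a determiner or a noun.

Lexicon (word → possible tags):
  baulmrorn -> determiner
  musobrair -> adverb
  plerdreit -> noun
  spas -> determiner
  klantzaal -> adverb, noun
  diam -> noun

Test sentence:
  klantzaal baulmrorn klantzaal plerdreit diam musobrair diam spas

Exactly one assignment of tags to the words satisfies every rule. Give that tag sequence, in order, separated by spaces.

Candidates per position — 1:klantzaal {adverb,noun}; 2:baulmrorn {determiner}; 3:klantzaal {adverb,noun}; 4:plerdreit {noun}; 5:diam {noun}; 6:musobrair {adverb}; 7:diam {noun}; 8:spas {determiner}.
Position 1: adverb is ruled out by rule 2; that leaves noun.
Position 3: noun is ruled out by rule 1; that leaves adverb.
The unique satisfying tagging is: noun determiner adverb noun noun adverb noun determiner.
Rule-by-rule: rule 1 ok; rule 2 ok; rule 3 ok; rule 4 ok.

noun determiner adverb noun noun adverb noun determiner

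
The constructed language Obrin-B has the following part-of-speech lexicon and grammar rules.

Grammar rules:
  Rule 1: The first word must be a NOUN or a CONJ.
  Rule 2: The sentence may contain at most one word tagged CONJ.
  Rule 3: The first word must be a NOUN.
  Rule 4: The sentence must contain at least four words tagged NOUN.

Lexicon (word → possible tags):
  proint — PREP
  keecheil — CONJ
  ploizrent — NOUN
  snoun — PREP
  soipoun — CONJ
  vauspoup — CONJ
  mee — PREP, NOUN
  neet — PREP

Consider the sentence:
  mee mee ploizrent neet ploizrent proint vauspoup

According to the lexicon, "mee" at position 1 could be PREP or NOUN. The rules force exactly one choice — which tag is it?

NOUN

Candidates per position — 1:mee {PREP,NOUN}; 2:mee {PREP,NOUN}; 3:ploizrent {NOUN}; 4:neet {PREP}; 5:ploizrent {NOUN}; 6:proint {PREP}; 7:vauspoup {CONJ}.
Word 1 cannot be PREP — rule 1 would then fail for every completion. It is NOUN.
Word 2 cannot be PREP — rule 4 would then fail for every completion. It is NOUN.
The only consistent sequence is: NOUN NOUN NOUN PREP NOUN PREP CONJ.
Check: rule 1 satisfied; rule 2 satisfied; rule 3 satisfied; rule 4 satisfied.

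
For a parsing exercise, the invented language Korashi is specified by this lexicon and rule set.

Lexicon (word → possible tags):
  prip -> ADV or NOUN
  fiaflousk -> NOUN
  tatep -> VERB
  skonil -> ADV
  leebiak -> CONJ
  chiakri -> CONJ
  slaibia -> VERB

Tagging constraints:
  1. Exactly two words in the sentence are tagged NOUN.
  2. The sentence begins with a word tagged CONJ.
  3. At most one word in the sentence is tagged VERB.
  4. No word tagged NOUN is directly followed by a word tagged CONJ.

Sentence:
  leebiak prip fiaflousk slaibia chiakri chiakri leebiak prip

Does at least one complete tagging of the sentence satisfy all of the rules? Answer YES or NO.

YES

Candidates per position — 1:leebiak {CONJ}; 2:prip {ADV,NOUN}; 3:fiaflousk {NOUN}; 4:slaibia {VERB}; 5:chiakri {CONJ}; 6:chiakri {CONJ}; 7:leebiak {CONJ}; 8:prip {ADV,NOUN}.
One satisfying assignment: CONJ NOUN NOUN VERB CONJ CONJ CONJ ADV.
Verifying each rule — rule 1 ✓; rule 2 ✓; rule 3 ✓; rule 4 ✓.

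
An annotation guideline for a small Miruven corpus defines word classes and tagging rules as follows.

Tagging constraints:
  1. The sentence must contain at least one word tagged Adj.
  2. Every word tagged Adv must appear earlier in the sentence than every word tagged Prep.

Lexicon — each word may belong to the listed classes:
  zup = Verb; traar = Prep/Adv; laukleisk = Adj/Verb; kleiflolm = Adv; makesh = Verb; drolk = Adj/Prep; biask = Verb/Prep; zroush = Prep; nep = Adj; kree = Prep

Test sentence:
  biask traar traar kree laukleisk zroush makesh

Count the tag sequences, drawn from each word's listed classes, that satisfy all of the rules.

Candidates per position — 1:biask {Verb,Prep}; 2:traar {Prep,Adv}; 3:traar {Prep,Adv}; 4:kree {Prep}; 5:laukleisk {Adj,Verb}; 6:zroush {Prep}; 7:makesh {Verb}.
There are 16 candidate sequences in total.
The sequences that satisfy every rule: Verb Prep Prep Prep Adj Prep Verb; Verb Adv Prep Prep Adj Prep Verb; Verb Adv Adv Prep Adj Prep Verb; Prep Prep Prep Prep Adj Prep Verb.
Count = 4.

4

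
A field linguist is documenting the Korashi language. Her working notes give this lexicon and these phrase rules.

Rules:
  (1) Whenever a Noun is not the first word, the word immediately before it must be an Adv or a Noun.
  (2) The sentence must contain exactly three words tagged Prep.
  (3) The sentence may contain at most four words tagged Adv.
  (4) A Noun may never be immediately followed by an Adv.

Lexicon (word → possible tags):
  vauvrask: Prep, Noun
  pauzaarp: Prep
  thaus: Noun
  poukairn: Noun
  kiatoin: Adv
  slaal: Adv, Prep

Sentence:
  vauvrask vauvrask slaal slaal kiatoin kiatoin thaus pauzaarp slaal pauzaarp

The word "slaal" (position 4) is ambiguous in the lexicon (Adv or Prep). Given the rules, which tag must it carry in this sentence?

Candidates per position — 1:vauvrask {Prep,Noun}; 2:vauvrask {Prep,Noun}; 3:slaal {Adv,Prep}; 4:slaal {Adv,Prep}; 5:kiatoin {Adv}; 6:kiatoin {Adv}; 7:thaus {Noun}; 8:pauzaarp {Prep}; 9:slaal {Adv,Prep}; 10:pauzaarp {Prep}.
Position 4: the remaining choice is settled jointly with positions 1, 2, 3, 9 — only Adv at position 4 is part of a tagging that satisfies every rule.
So the tagging must be: Noun Noun Prep Adv Adv Adv Noun Prep Adv Prep.
Verifying each rule — rule 1 satisfied; rule 2 satisfied; rule 3 satisfied; rule 4 satisfied.

Adv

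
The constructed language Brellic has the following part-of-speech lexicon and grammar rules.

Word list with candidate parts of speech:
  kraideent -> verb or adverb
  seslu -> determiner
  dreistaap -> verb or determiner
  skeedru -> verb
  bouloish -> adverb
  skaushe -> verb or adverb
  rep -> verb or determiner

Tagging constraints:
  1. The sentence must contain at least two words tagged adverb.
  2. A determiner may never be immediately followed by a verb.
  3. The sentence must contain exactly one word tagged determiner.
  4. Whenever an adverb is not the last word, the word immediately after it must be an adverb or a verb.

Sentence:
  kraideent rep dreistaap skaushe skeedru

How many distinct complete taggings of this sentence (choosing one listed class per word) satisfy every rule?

1

Candidates per position — 1:kraideent {verb,adverb}; 2:rep {verb,determiner}; 3:dreistaap {verb,determiner}; 4:skaushe {verb,adverb}; 5:skeedru {verb}.
There are 16 candidate sequences in total.
The sequences that satisfy every rule: adverb verb determiner adverb verb.
Count = 1.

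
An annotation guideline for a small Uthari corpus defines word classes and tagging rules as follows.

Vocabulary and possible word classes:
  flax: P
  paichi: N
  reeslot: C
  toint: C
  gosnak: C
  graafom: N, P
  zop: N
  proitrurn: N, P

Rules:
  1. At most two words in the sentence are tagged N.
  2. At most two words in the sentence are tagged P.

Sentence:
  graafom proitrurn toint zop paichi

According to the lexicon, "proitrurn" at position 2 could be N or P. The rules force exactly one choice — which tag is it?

Candidates per position — 1:graafom {N,P}; 2:proitrurn {N,P}; 3:toint {C}; 4:zop {N}; 5:paichi {N}.
Position 1: N is ruled out by rule 1; that leaves P.
Position 2: N is ruled out by rule 1; that leaves P.
The only consistent sequence is: P P C N N.
Rule-by-rule: rule 1 ok; rule 2 ok.

P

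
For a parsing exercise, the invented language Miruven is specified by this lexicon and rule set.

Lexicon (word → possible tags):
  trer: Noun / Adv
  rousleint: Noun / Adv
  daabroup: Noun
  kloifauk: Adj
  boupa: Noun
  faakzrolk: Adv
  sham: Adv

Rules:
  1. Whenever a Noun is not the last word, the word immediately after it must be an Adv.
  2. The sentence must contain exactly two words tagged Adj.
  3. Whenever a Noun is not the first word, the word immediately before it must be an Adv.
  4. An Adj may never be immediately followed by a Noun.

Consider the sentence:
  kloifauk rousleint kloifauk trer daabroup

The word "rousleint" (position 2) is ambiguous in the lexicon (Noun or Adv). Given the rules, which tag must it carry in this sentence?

Adv

Candidates per position — 1:kloifauk {Adj}; 2:rousleint {Noun,Adv}; 3:kloifauk {Adj}; 4:trer {Noun,Adv}; 5:daabroup {Noun}.
Position 2: tagging it Noun would leave rule 1 unsatisfiable, so it must be Adv.
Position 4: tagging it Noun would leave rule 1 unsatisfiable, so it must be Adv.
That leaves exactly one tagging: Adj Adv Adj Adv Noun.
Verifying each rule — rule 1 ✓; rule 2 ✓; rule 3 ✓; rule 4 ✓.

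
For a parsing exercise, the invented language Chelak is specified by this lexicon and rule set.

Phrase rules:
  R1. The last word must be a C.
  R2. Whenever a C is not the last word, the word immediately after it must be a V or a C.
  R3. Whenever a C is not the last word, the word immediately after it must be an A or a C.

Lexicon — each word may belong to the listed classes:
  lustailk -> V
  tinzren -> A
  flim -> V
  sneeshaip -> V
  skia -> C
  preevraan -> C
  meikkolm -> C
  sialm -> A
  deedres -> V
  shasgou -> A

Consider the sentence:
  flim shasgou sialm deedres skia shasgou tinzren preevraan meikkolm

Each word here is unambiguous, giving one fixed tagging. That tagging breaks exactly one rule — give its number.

2

Fixed tagging: V A A V C A A C C.
Rule check: R1 ✓, R2 ✗, R3 ✓.
Only rule 2 fails.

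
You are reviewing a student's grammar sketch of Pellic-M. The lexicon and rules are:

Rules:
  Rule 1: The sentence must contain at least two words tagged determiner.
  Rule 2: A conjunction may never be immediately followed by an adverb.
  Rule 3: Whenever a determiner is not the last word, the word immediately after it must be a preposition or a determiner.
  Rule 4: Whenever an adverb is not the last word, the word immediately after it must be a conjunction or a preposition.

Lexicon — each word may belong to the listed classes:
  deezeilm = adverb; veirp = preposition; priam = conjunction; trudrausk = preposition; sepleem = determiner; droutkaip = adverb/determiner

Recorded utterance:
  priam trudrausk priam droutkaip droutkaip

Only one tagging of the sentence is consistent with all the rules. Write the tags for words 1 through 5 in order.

conjunction preposition conjunction determiner determiner

Candidates per position — 1:priam {conjunction}; 2:trudrausk {preposition}; 3:priam {conjunction}; 4:droutkaip {adverb,determiner}; 5:droutkaip {adverb,determiner}.
Position 4: tagging it adverb would leave rule 1 unsatisfiable, so it must be determiner.
Position 5: tagging it adverb would leave rule 1 unsatisfiable, so it must be determiner.
So the tagging must be: conjunction preposition conjunction determiner determiner.
Verifying each rule — rule 1 ok; rule 2 ok; rule 3 ok; rule 4 ok.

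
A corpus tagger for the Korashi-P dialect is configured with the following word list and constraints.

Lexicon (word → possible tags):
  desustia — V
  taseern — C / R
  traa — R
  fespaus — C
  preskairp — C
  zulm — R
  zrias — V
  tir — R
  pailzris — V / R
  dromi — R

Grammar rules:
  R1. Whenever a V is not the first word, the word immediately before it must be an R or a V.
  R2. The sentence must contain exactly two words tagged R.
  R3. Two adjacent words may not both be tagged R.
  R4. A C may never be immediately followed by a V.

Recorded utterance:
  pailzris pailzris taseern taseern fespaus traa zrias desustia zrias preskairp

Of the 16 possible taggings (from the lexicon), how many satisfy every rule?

Candidates per position — 1:pailzris {V,R}; 2:pailzris {V,R}; 3:taseern {C,R}; 4:taseern {C,R}; 5:fespaus {C}; 6:traa {R}; 7:zrias {V}; 8:desustia {V}; 9:zrias {V}; 10:preskairp {C}.
There are 16 candidate sequences in total.
The sequences that satisfy every rule: V V C R C R V V V C; V V R C C R V V V C; V R C C C R V V V C; R V C C C R V V V C.
Count = 4.

4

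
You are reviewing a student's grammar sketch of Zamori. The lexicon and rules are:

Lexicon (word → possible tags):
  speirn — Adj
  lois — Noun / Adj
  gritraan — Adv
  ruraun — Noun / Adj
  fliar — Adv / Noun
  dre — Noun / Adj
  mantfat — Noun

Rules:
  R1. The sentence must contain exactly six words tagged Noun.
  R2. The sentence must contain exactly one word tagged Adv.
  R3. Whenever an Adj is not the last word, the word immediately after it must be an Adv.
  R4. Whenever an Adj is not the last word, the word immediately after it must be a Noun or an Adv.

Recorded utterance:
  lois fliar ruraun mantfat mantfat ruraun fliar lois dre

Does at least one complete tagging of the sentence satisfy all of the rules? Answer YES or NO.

Candidates per position — 1:lois {Noun,Adj}; 2:fliar {Adv,Noun}; 3:ruraun {Noun,Adj}; 4:mantfat {Noun}; 5:mantfat {Noun}; 6:ruraun {Noun,Adj}; 7:fliar {Adv,Noun}; 8:lois {Noun,Adj}; 9:dre {Noun,Adj}.
One satisfying assignment: Noun Noun Noun Noun Noun Adj Adv Noun Adj.
Checking: rule 1 ok; rule 2 ok; rule 3 ok; rule 4 ok.

YES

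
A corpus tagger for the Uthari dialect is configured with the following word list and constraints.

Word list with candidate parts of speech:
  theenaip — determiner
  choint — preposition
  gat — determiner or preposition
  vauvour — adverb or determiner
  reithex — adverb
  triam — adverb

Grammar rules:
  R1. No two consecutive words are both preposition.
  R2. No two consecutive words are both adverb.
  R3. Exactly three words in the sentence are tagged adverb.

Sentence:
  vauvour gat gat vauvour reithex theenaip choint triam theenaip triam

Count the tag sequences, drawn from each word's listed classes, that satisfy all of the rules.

Candidates per position — 1:vauvour {adverb,determiner}; 2:gat {determiner,preposition}; 3:gat {determiner,preposition}; 4:vauvour {adverb,determiner}; 5:reithex {adverb}; 6:theenaip {determiner}; 7:choint {preposition}; 8:triam {adverb}; 9:theenaip {determiner}; 10:triam {adverb}.
There are 16 candidate sequences in total.
The sequences that satisfy every rule: determiner determiner determiner determiner adverb determiner preposition adverb determiner adverb; determiner determiner preposition determiner adverb determiner preposition adverb determiner adverb; determiner preposition determiner determiner adverb determiner preposition adverb determiner adverb.
Count = 3.

3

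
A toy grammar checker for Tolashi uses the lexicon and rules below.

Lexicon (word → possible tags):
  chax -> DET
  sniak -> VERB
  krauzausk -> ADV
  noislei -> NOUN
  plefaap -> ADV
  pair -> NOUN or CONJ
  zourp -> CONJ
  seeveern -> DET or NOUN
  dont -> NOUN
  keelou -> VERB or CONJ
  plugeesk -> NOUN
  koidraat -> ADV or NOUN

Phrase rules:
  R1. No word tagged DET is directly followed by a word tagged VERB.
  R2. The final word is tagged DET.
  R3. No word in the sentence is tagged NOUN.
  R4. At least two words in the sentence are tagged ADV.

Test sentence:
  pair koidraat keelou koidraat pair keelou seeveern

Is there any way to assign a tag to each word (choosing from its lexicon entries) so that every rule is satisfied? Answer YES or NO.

Candidates per position — 1:pair {NOUN,CONJ}; 2:koidraat {ADV,NOUN}; 3:keelou {VERB,CONJ}; 4:koidraat {ADV,NOUN}; 5:pair {NOUN,CONJ}; 6:keelou {VERB,CONJ}; 7:seeveern {DET,NOUN}.
One satisfying assignment: CONJ ADV CONJ ADV CONJ VERB DET.
Check: rule 1 holds; rule 2 holds; rule 3 holds; rule 4 holds.

YES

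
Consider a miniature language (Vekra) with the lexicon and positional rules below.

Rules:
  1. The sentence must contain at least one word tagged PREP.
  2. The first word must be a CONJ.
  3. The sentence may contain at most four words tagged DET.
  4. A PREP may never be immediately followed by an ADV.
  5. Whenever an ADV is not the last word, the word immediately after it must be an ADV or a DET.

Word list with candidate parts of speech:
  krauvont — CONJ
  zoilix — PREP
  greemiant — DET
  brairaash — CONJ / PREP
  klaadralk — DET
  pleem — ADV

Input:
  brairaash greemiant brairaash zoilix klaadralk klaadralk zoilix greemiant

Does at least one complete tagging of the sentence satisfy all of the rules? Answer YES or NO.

Candidates per position — 1:brairaash {CONJ,PREP}; 2:greemiant {DET}; 3:brairaash {CONJ,PREP}; 4:zoilix {PREP}; 5:klaadralk {DET}; 6:klaadralk {DET}; 7:zoilix {PREP}; 8:greemiant {DET}.
One satisfying assignment: CONJ DET CONJ PREP DET DET PREP DET.
Verifying each rule — rule 1 holds; rule 2 holds; rule 3 holds; rule 4 holds; rule 5 holds.

YES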